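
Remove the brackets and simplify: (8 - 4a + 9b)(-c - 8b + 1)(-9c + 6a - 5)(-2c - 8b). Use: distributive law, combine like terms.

(8 - 4a + 9b)(-c - 8b + 1)(-9c + 6a - 5)(-2c - 8b)
= (-8c - 64b + 8 + 4ac + 32ab - 4a - 9bc - 72b² + 9b)(-9c + 6a - 5)(-2c - 8b)    [distributive law]
= (-8c - 55b + 8 + 4ac + 32ab - 4a - 9bc - 72b²)(-9c + 6a - 5)(-2c - 8b)    [combine like terms]
= (72c² - 48ac + 40c + 495bc - 330ab + 275b - 72c + 48a - 40 - 36ac² + 24a²c - 20ac - 288abc + 192a²b - 160ab + 36ac - 24a² + 20a + 81bc² - 54abc + 45bc + 648b²c - 432ab² + 360b²)(-2c - 8b)    [distributive law]
= (72c² - 32ac - 32c + 540bc - 490ab + 275b + 68a - 40 - 36ac² + 24a²c - 342abc + 192a²b - 24a² + 81bc² + 648b²c - 432ab² + 360b²)(-2c - 8b)    [combine like terms]
= -144c³ - 576bc² + 64ac² + 256abc + 64c² + 256bc - 1080bc² - 4320b²c + 980abc + 3920ab² - 550bc - 2200b² - 136ac - 544ab + 80c + 320b + 72ac³ + 288abc² - 48a²c² - 192a²bc + 684abc² + 2736ab²c - 384a²bc - 1536a²b² + 48a²c + 192a²b - 162bc³ - 648b²c² - 1296b²c² - 5184b³c + 864ab²c + 3456ab³ - 720b²c - 2880b³    [distributive law]
= -144c³ - 1656bc² + 64ac² + 1236abc + 64c² - 294bc - 5040b²c + 3920ab² - 2200b² - 136ac - 544ab + 80c + 320b + 72ac³ + 972abc² - 48a²c² - 576a²bc + 3600ab²c - 1536a²b² + 48a²c + 192a²b - 162bc³ - 1944b²c² - 5184b³c + 3456ab³ - 2880b³    [combine like terms]

-144c³ - 1656bc² + 64ac² + 1236abc + 64c² - 294bc - 5040b²c + 3920ab² - 2200b² - 136ac - 544ab + 80c + 320b + 72ac³ + 972abc² - 48a²c² - 576a²bc + 3600ab²c - 1536a²b² + 48a²c + 192a²b - 162bc³ - 1944b²c² - 5184b³c + 3456ab³ - 2880b³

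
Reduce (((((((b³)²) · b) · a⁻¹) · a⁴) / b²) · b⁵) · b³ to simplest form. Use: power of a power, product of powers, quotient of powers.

(((((((b³)²) · b) · a⁻¹) · a⁴) / b²) · b⁵) · b³
= (((((b⁶ · b) · a⁻¹) · a⁴) / b²) · b⁵) · b³    [power of a power]
= ((((b⁷ · a⁻¹) · a⁴) / b²) · b⁵) · b³    [product of powers]
= a³·b¹³    [quotient of powers; product of powers]

a³·b¹³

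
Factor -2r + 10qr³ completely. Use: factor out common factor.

-2r + 10qr³
= 2(-r + 5qr³)    [factor out 2]
= 2r(-1 + 5qr²)    [factor out r]

2r(-1 + 5qr²)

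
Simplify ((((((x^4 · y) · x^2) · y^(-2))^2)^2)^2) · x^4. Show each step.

((((((x^4 · y) · x^2) · y^(-2))^2)^2)^2) · x^4
= (((((x^4 · y) · x^2) · y^(-2))^2)^4) · x^4    [power of a power]
= ((((x^4 · y) · x^2) · y^(-2))^8) · x^4    [power of a power]
= ((((x^4 · y) · x^2)^8) · ((y^(-2))^8)) · x^4    [power of a product]
= ((((x^4 · y)^8) · ((x^2)^8)) · ((y^(-2))^8)) · x^4    [power of a product]
= (((((x^4)^8) · (y^8)) · ((x^2)^8)) · ((y^(-2))^8)) · x^4    [power of a product]
= (((x^32 · (y^8)) · ((x^2)^8)) · ((y^(-2))^8)) · x^4    [power of a power]
= (((x^32 · y^8) · x^16) · ((y^(-2))^8)) · x^4    [power of a power]
= (((x^32 · y^8) · x^16) · y^(-16)) · x^4    [power of a power]
= x^52·y^(-8)    [product of powers]

x^52·y^(-8)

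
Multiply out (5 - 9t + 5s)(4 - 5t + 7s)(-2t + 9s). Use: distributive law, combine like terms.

-40t + 180s + 122t^2 - 659st + 495s^2 - 90t^3 + 581st^2 - 862s^2t + 315s^3

(5 - 9t + 5s)(4 - 5t + 7s)(-2t + 9s)
= (20 - 25t + 35s - 36t + 45t^2 - 63st + 20s - 25st + 35s^2)(-2t + 9s)    [distributive law]
= (20 - 61t + 55s + 45t^2 - 88st + 35s^2)(-2t + 9s)    [combine like terms]
= -40t + 180s + 122t^2 - 549st - 110st + 495s^2 - 90t^3 + 405st^2 + 176st^2 - 792s^2t - 70s^2t + 315s^3    [distributive law]
= -40t + 180s + 122t^2 - 659st + 495s^2 - 90t^3 + 581st^2 - 862s^2t + 315s^3    [combine like terms]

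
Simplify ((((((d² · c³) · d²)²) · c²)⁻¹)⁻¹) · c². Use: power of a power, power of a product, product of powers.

((((((d² · c³) · d²)²) · c²)⁻¹)⁻¹) · c²
= (((((d² · c³) · d²)²) · c²)¹) · c²    [power of a power]
= (((((d² · c³) · d²)²)¹) · ((c²)¹)) · c²    [power of a product]
= ((((d² · c³) · d²)²) · ((c²)¹)) · c²    [power of a power]
= ((((d² · c³)²) · ((d²)²)) · ((c²)¹)) · c²    [power of a product]
= (((((d²)²) · ((c³)²)) · ((d²)²)) · ((c²)¹)) · c²    [power of a product]
= (((d⁴ · ((c³)²)) · ((d²)²)) · ((c²)¹)) · c²    [power of a power]
= (((d⁴ · c⁶) · ((d²)²)) · ((c²)¹)) · c²    [power of a power]
= (((d⁴ · c⁶) · d⁴) · ((c²)¹)) · c²    [power of a power]
= (((d⁴ · c⁶) · d⁴) · c²) · c²    [power of a power]
= c¹⁰d⁸    [product of powers]

c¹⁰d⁸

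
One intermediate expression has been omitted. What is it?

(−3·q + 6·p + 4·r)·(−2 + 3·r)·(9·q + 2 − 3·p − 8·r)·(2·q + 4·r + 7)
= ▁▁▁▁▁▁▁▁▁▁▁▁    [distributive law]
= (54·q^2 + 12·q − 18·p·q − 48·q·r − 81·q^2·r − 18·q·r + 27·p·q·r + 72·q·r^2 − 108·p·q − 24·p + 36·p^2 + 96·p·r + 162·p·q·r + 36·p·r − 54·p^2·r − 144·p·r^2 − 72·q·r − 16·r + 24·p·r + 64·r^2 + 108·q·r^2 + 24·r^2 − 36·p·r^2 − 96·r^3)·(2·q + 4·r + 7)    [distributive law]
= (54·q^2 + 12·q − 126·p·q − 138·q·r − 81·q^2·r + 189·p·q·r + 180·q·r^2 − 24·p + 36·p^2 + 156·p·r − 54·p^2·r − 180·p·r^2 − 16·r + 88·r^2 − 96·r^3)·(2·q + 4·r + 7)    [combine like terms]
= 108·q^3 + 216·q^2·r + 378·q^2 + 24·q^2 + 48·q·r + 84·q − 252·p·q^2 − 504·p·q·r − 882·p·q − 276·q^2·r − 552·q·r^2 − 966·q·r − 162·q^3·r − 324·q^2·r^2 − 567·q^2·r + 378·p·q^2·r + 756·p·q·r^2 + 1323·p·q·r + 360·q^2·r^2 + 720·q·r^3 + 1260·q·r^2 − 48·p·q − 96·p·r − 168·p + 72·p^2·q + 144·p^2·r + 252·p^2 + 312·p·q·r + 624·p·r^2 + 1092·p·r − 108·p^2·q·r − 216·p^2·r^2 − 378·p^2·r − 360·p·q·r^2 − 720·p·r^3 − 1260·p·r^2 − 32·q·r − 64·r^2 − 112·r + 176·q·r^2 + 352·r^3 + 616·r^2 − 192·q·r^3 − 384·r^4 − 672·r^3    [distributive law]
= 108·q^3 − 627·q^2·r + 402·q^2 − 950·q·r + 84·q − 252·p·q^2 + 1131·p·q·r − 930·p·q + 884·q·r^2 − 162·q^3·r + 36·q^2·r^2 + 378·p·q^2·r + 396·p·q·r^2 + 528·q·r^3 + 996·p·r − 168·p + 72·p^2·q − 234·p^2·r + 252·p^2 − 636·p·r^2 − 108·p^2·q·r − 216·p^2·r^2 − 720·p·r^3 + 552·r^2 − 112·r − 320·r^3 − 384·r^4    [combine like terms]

By distributive law:

(6·q − 9·q·r − 12·p + 18·p·r − 8·r + 12·r^2)·(9·q + 2 − 3·p − 8·r)·(2·q + 4·r + 7)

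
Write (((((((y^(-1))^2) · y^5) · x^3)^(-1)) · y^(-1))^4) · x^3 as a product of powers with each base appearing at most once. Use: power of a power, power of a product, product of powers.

x^(-9)y^(-16)

(((((((y^(-1))^2) · y^5) · x^3)^(-1)) · y^(-1))^4) · x^3
= (((((((y^(-1))^2) · y^5) · x^3)^(-1))^4) · ((y^(-1))^4)) · x^3    [power of a product]
= ((((((y^(-1))^2) · y^5) · x^3)^(-4)) · ((y^(-1))^4)) · x^3    [power of a power]
= ((((((y^(-1))^2) · y^5)^(-4)) · ((x^3)^(-4))) · ((y^(-1))^4)) · x^3    [power of a product]
= ((((((y^(-1))^2)^(-4)) · ((y^5)^(-4))) · ((x^3)^(-4))) · ((y^(-1))^4)) · x^3    [power of a product]
= (((((y^(-1))^(-8)) · ((y^5)^(-4))) · ((x^3)^(-4))) · ((y^(-1))^4)) · x^3    [power of a power]
= (((y^8 · ((y^5)^(-4))) · ((x^3)^(-4))) · ((y^(-1))^4)) · x^3    [power of a power]
= (((y^8 · y^(-20)) · ((x^3)^(-4))) · ((y^(-1))^4)) · x^3    [power of a power]
= ((y^(-12) · ((x^3)^(-4))) · ((y^(-1))^4)) · x^3    [product of powers]
= ((y^(-12) · x^(-12)) · ((y^(-1))^4)) · x^3    [power of a power]
= ((y^(-12) · x^(-12)) · y^(-4)) · x^3    [power of a power]
= x^(-9)y^(-16)    [product of powers]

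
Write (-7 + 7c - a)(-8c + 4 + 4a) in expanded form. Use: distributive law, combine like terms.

(-7 + 7c - a)(-8c + 4 + 4a)
= 56c - 28 - 28a - 56c² + 28c + 28ac + 8ac - 4a - 4a²    [distributive law]
= 84c - 28 - 32a - 56c² + 36ac - 4a²    [combine like terms]

84c - 28 - 32a - 56c² + 36ac - 4a²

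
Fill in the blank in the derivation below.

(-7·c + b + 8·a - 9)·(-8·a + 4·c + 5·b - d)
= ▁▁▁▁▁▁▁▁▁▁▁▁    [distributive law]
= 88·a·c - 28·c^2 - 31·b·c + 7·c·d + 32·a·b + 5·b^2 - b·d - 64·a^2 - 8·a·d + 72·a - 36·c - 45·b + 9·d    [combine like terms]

Applying distributive law to the line above:

56·a·c - 28·c^2 - 35·b·c + 7·c·d - 8·a·b + 4·b·c + 5·b^2 - b·d - 64·a^2 + 32·a·c + 40·a·b - 8·a·d + 72·a - 36·c - 45·b + 9·d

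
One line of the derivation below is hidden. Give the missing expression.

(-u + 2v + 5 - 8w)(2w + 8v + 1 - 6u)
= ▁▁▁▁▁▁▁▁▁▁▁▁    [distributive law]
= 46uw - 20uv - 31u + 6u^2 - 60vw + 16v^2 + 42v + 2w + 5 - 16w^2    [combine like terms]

By distributive law:

-2uw - 8uv - u + 6u^2 + 4vw + 16v^2 + 2v - 12uv + 10w + 40v + 5 - 30u - 16w^2 - 64vw - 8w + 48uw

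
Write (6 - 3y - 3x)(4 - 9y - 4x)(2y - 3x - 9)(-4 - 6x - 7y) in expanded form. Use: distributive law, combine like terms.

(6 - 3y - 3x)(4 - 9y - 4x)(2y - 3x - 9)(-4 - 6x - 7y)
= (24 - 54y - 24x - 12y + 27y^2 + 12xy - 12x + 27xy + 12x^2)(2y - 3x - 9)(-4 - 6x - 7y)    [distributive law]
= (24 - 66y - 36x + 27y^2 + 39xy + 12x^2)(2y - 3x - 9)(-4 - 6x - 7y)    [combine like terms]
= (48y - 72x - 216 - 132y^2 + 198xy + 594y - 72xy + 108x^2 + 324x + 54y^3 - 81xy^2 - 243y^2 + 78xy^2 - 117x^2y - 351xy + 24x^2y - 36x^3 - 108x^2)(-4 - 6x - 7y)    [distributive law]
= (642y + 252x - 216 - 375y^2 - 225xy + 54y^3 - 3xy^2 - 93x^2y - 36x^3)(-4 - 6x - 7y)    [combine like terms]
= -2568y - 3852xy - 4494y^2 - 1008x - 1512x^2 - 1764xy + 864 + 1296x + 1512y + 1500y^2 + 2250xy^2 + 2625y^3 + 900xy + 1350x^2y + 1575xy^2 - 216y^3 - 324xy^3 - 378y^4 + 12xy^2 + 18x^2y^2 + 21xy^3 + 372x^2y + 558x^3y + 651x^2y^2 + 144x^3 + 216x^4 + 252x^3y    [distributive law]
= -1056y - 4716xy - 2994y^2 + 288x - 1512x^2 + 864 + 3837xy^2 + 2409y^3 + 1722x^2y - 303xy^3 - 378y^4 + 669x^2y^2 + 810x^3y + 144x^3 + 216x^4    [combine like terms]

-1056y - 4716xy - 2994y^2 + 288x - 1512x^2 + 864 + 3837xy^2 + 2409y^3 + 1722x^2y - 303xy^3 - 378y^4 + 669x^2y^2 + 810x^3y + 144x^3 + 216x^4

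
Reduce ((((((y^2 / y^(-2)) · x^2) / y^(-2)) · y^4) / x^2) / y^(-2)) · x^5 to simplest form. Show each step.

((((((y^2 / y^(-2)) · x^2) / y^(-2)) · y^4) / x^2) / y^(-2)) · x^5
= (((((y^4 · x^2) / y^(-2)) · y^4) / x^2) / y^(-2)) · x^5    [quotient of powers]
= x^5·y^12    [quotient of powers; product of powers]

x^5·y^12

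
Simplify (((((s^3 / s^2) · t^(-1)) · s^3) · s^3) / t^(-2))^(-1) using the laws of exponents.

s^(-7)t^(-1)

(((((s^3 / s^2) · t^(-1)) · s^3) · s^3) / t^(-2))^(-1)
= (((((s^3 / s^2) · t^(-1)) · s^3) · s^3)^(-1)) / ((t^(-2))^(-1))    [power of a quotient]
= (((((s^3 / s^2) · t^(-1)) · s^3)^(-1)) · ((s^3)^(-1))) / ((t^(-2))^(-1))    [power of a product]
= (((((s^3 / s^2) · t^(-1))^(-1)) · ((s^3)^(-1))) · ((s^3)^(-1))) / ((t^(-2))^(-1))    [power of a product]
= (((((s^3 / s^2)^(-1)) · ((t^(-1))^(-1))) · ((s^3)^(-1))) · ((s^3)^(-1))) / ((t^(-2))^(-1))    [power of a product]
= ((((((s^3)^(-1)) / ((s^2)^(-1))) · ((t^(-1))^(-1))) · ((s^3)^(-1))) · ((s^3)^(-1))) / ((t^(-2))^(-1))    [power of a quotient]
= ((((s^(-3) / ((s^2)^(-1))) · ((t^(-1))^(-1))) · ((s^3)^(-1))) · ((s^3)^(-1))) / ((t^(-2))^(-1))    [power of a power]
= ((((s^(-3) / s^(-2)) · ((t^(-1))^(-1))) · ((s^3)^(-1))) · ((s^3)^(-1))) / ((t^(-2))^(-1))    [power of a power]
= (((s^(-1) · ((t^(-1))^(-1))) · ((s^3)^(-1))) · ((s^3)^(-1))) / ((t^(-2))^(-1))    [quotient of powers]
= (((s^(-1) · t) · ((s^3)^(-1))) · ((s^3)^(-1))) / ((t^(-2))^(-1))    [power of a power]
= (((s^(-1) · t) · s^(-3)) · ((s^3)^(-1))) / ((t^(-2))^(-1))    [power of a power]
= (((s^(-1) · t) · s^(-3)) · s^(-3)) / ((t^(-2))^(-1))    [power of a power]
= (((s^(-1) · t) · s^(-3)) · s^(-3)) / t^2    [power of a power]
= s^(-7)t^(-1)    [quotient of powers; product of powers]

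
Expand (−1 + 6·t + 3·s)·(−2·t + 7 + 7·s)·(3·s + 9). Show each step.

(−1 + 6·t + 3·s)·(−2·t + 7 + 7·s)·(3·s + 9)
= (2·t − 7 − 7·s − 12·t² + 42·t + 42·s·t − 6·s·t + 21·s + 21·s²)·(3·s + 9)    [distributive law]
= (44·t − 7 + 14·s − 12·t² + 36·s·t + 21·s²)·(3·s + 9)    [combine like terms]
= 132·s·t + 396·t − 21·s − 63 + 42·s² + 126·s − 36·s·t² − 108·t² + 108·s²·t + 324·s·t + 63·s³ + 189·s²    [distributive law]
= 456·s·t + 396·t + 105·s − 63 + 231·s² − 36·s·t² − 108·t² + 108·s²·t + 63·s³    [combine like terms]

456·s·t + 396·t + 105·s − 63 + 231·s² − 36·s·t² − 108·t² + 108·s²·t + 63·s³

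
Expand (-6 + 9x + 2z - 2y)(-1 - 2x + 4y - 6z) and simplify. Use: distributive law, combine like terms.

6 + 3x - 22y + 34z - 18x² + 40xy - 58xz + 20yz - 12z² - 8y²

(-6 + 9x + 2z - 2y)(-1 - 2x + 4y - 6z)
= 6 + 12x - 24y + 36z - 9x - 18x² + 36xy - 54xz - 2z - 4xz + 8yz - 12z² + 2y + 4xy - 8y² + 12yz    [distributive law]
= 6 + 3x - 22y + 34z - 18x² + 40xy - 58xz + 20yz - 12z² - 8y²    [combine like terms]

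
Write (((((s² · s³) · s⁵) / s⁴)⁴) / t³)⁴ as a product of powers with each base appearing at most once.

(((((s² · s³) · s⁵) / s⁴)⁴) / t³)⁴
= (((((s² · s³) · s⁵) / s⁴)⁴)⁴) / ((t³)⁴)    [power of a quotient]
= ((((s² · s³) · s⁵) / s⁴)¹⁶) / ((t³)⁴)    [power of a power]
= ((((s² · s³) · s⁵)¹⁶) / ((s⁴)¹⁶)) / ((t³)⁴)    [power of a quotient]
= ((((s² · s³)¹⁶) · ((s⁵)¹⁶)) / ((s⁴)¹⁶)) / ((t³)⁴)    [power of a product]
= (((((s²)¹⁶) · ((s³)¹⁶)) · ((s⁵)¹⁶)) / ((s⁴)¹⁶)) / ((t³)⁴)    [power of a product]
= (((s³² · ((s³)¹⁶)) · ((s⁵)¹⁶)) / ((s⁴)¹⁶)) / ((t³)⁴)    [power of a power]
= (((s³² · s⁴⁸) · ((s⁵)¹⁶)) / ((s⁴)¹⁶)) / ((t³)⁴)    [power of a power]
= ((s⁸⁰ · ((s⁵)¹⁶)) / ((s⁴)¹⁶)) / ((t³)⁴)    [product of powers]
= ((s⁸⁰ · s⁸⁰) / ((s⁴)¹⁶)) / ((t³)⁴)    [power of a power]
= (s¹⁶⁰ / ((s⁴)¹⁶)) / ((t³)⁴)    [product of powers]
= (s¹⁶⁰ / s⁶⁴) / ((t³)⁴)    [power of a power]
= s⁹⁶ / ((t³)⁴)    [quotient of powers]
= s⁹⁶ / t¹²    [power of a power]
= s⁹⁶t⁻¹²    [quotient of powers]

s⁹⁶t⁻¹²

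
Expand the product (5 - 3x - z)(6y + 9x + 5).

(5 - 3x - z)(6y + 9x + 5)
= 30y + 45x + 25 - 18xy - 27x² - 15x - 6yz - 9xz - 5z    [distributive law]
= 30y + 30x + 25 - 18xy - 27x² - 6yz - 9xz - 5z    [combine like terms]

30y + 30x + 25 - 18xy - 27x² - 6yz - 9xz - 5z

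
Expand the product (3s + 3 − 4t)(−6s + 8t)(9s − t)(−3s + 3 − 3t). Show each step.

486s^4 − 864s^3t + 1134s^2t − 342s^2t^2 − 1638st^2 + 912st^3 − 486s^2 + 702st − 72t^2 + 168t^3 − 96t^4

(3s + 3 − 4t)(−6s + 8t)(9s − t)(−3s + 3 − 3t)
= (−18s^2 + 24st − 18s + 24t + 24st − 32t^2)(9s − t)(−3s + 3 − 3t)    [distributive law]
= (−18s^2 + 48st − 18s + 24t − 32t^2)(9s − t)(−3s + 3 − 3t)    [combine like terms]
= (−162s^3 + 18s^2t + 432s^2t − 48st^2 − 162s^2 + 18st + 216st − 24t^2 − 288st^2 + 32t^3)(−3s + 3 − 3t)    [distributive law]
= (−162s^3 + 450s^2t − 336st^2 − 162s^2 + 234st − 24t^2 + 32t^3)(−3s + 3 − 3t)    [combine like terms]
= 486s^4 − 486s^3 + 486s^3t − 1350s^3t + 1350s^2t − 1350s^2t^2 + 1008s^2t^2 − 1008st^2 + 1008st^3 + 486s^3 − 486s^2 + 486s^2t − 702s^2t + 702st − 702st^2 + 72st^2 − 72t^2 + 72t^3 − 96st^3 + 96t^3 − 96t^4    [distributive law]
= 486s^4 − 864s^3t + 1134s^2t − 342s^2t^2 − 1638st^2 + 912st^3 − 486s^2 + 702st − 72t^2 + 168t^3 − 96t^4    [combine like terms]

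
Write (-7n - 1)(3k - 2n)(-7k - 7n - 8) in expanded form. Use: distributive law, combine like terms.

147k²n + 49kn² + 175kn - 98n³ - 126n² + 21k² + 24k - 16n

(-7n - 1)(3k - 2n)(-7k - 7n - 8)
= (-21kn + 14n² - 3k + 2n)(-7k - 7n - 8)    [distributive law]
= 147k²n + 147kn² + 168kn - 98kn² - 98n³ - 112n² + 21k² + 21kn + 24k - 14kn - 14n² - 16n    [distributive law]
= 147k²n + 49kn² + 175kn - 98n³ - 126n² + 21k² + 24k - 16n    [combine like terms]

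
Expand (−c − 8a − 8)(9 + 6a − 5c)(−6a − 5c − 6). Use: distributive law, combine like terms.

(−c − 8a − 8)(9 + 6a − 5c)(−6a − 5c − 6)
= (−9c − 6ac + 5c² − 72a − 48a² + 40ac − 72 − 48a + 40c)(−6a − 5c − 6)    [distributive law]
= (31c + 34ac + 5c² − 120a − 48a² − 72)(−6a − 5c − 6)    [combine like terms]
= −186ac − 155c² − 186c − 204a²c − 170ac² − 204ac − 30ac² − 25c³ − 30c² + 720a² + 600ac + 720a + 288a³ + 240a²c + 288a² + 432a + 360c + 432    [distributive law]
= 210ac − 185c² + 174c + 36a²c − 200ac² − 25c³ + 1008a² + 1152a + 288a³ + 432    [combine like terms]

210ac − 185c² + 174c + 36a²c − 200ac² − 25c³ + 1008a² + 1152a + 288a³ + 432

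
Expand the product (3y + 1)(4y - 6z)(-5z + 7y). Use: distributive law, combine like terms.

(3y + 1)(4y - 6z)(-5z + 7y)
= (12y^2 - 18yz + 4y - 6z)(-5z + 7y)    [distributive law]
= -60y^2z + 84y^3 + 90yz^2 - 126y^2z - 20yz + 28y^2 + 30z^2 - 42yz    [distributive law]
= -186y^2z + 84y^3 + 90yz^2 - 62yz + 28y^2 + 30z^2    [combine like terms]

-186y^2z + 84y^3 + 90yz^2 - 62yz + 28y^2 + 30z^2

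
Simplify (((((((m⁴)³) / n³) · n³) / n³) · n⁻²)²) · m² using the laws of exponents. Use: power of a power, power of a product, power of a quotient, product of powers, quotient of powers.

m²⁶n⁻¹⁰

(((((((m⁴)³) / n³) · n³) / n³) · n⁻²)²) · m²
= (((((((m⁴)³) / n³) · n³) / n³)²) · ((n⁻²)²)) · m²    [power of a product]
= (((((((m⁴)³) / n³) · n³)²) / ((n³)²)) · ((n⁻²)²)) · m²    [power of a quotient]
= (((((((m⁴)³) / n³)²) · ((n³)²)) / ((n³)²)) · ((n⁻²)²)) · m²    [power of a product]
= (((((((m⁴)³)²) / ((n³)²)) · ((n³)²)) / ((n³)²)) · ((n⁻²)²)) · m²    [power of a quotient]
= ((((((m⁴)⁶) / ((n³)²)) · ((n³)²)) / ((n³)²)) · ((n⁻²)²)) · m²    [power of a power]
= ((((m²⁴ / ((n³)²)) · ((n³)²)) / ((n³)²)) · ((n⁻²)²)) · m²    [power of a power]
= ((((m²⁴ / n⁶) · ((n³)²)) / ((n³)²)) · ((n⁻²)²)) · m²    [power of a power]
= ((((m²⁴ / n⁶) · n⁶) / ((n³)²)) · ((n⁻²)²)) · m²    [power of a power]
= ((((m²⁴ / n⁶) · n⁶) / n⁶) · ((n⁻²)²)) · m²    [power of a power]
= ((((m²⁴ / n⁶) · n⁶) / n⁶) · n⁻⁴) · m²    [power of a power]
= m²⁶n⁻¹⁰    [quotient of powers; product of powers]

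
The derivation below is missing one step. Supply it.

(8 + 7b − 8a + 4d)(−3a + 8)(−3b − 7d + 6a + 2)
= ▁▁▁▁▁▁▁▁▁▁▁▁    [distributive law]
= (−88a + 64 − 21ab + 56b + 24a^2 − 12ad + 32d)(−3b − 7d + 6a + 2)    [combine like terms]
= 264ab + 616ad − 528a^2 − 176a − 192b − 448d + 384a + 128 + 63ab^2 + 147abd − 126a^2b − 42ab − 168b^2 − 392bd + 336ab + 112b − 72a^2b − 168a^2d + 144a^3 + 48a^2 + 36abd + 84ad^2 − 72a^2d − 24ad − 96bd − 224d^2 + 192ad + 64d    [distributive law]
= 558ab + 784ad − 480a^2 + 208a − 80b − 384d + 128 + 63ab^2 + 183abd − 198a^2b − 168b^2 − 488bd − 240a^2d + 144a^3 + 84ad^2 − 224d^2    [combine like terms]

By distributive law:

(−24a + 64 − 21ab + 56b + 24a^2 − 64a − 12ad + 32d)(−3b − 7d + 6a + 2)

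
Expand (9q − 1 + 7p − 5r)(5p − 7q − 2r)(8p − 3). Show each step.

−32p^2q + 68pq − 504pq^2 + 189q^2 + 136pqr − 51qr − 145p^2 + 15p − 21q + 133pr − 6r + 280p^3 − 312p^2r + 80pr^2 − 30r^2

(9q − 1 + 7p − 5r)(5p − 7q − 2r)(8p − 3)
= (45pq − 63q^2 − 18qr − 5p + 7q + 2r + 35p^2 − 49pq − 14pr − 25pr + 35qr + 10r^2)(8p − 3)    [distributive law]
= (−4pq − 63q^2 + 17qr − 5p + 7q + 2r + 35p^2 − 39pr + 10r^2)(8p − 3)    [combine like terms]
= −32p^2q + 12pq − 504pq^2 + 189q^2 + 136pqr − 51qr − 40p^2 + 15p + 56pq − 21q + 16pr − 6r + 280p^3 − 105p^2 − 312p^2r + 117pr + 80pr^2 − 30r^2    [distributive law]
= −32p^2q + 68pq − 504pq^2 + 189q^2 + 136pqr − 51qr − 145p^2 + 15p − 21q + 133pr − 6r + 280p^3 − 312p^2r + 80pr^2 − 30r^2    [combine like terms]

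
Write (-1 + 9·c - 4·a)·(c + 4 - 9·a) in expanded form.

(-1 + 9·c - 4·a)·(c + 4 - 9·a)
= -c - 4 + 9·a + 9·c^2 + 36·c - 81·a·c - 4·a·c - 16·a + 36·a^2    [distributive law]
= 35·c - 4 - 7·a + 9·c^2 - 85·a·c + 36·a^2    [combine like terms]

35·c - 4 - 7·a + 9·c^2 - 85·a·c + 36·a^2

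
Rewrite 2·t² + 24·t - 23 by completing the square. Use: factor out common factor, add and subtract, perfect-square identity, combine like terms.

2·t² + 24·t - 23
= 2(t² + 12·t) - 23    [factor out 2 from the t-terms]
= 2(t² + 12·t + 36 - 36) - 23    [add and subtract 36 inside the bracket]
= 2(t + 6)² - 72 - 23    [perfect-square identity]
= 2(t + 6)² - 95    [combine constants]

2(t + 6)² - 95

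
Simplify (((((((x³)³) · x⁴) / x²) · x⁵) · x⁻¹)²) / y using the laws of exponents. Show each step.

x³⁰y⁻¹

(((((((x³)³) · x⁴) / x²) · x⁵) · x⁻¹)²) / y
= (((((((x³)³) · x⁴) / x²) · x⁵)²) · ((x⁻¹)²)) / y    [power of a product]
= (((((((x³)³) · x⁴) / x²)²) · ((x⁵)²)) · ((x⁻¹)²)) / y    [power of a product]
= (((((((x³)³) · x⁴)²) / ((x²)²)) · ((x⁵)²)) · ((x⁻¹)²)) / y    [power of a quotient]
= (((((((x³)³)²) · ((x⁴)²)) / ((x²)²)) · ((x⁵)²)) · ((x⁻¹)²)) / y    [power of a product]
= ((((((x³)⁶) · ((x⁴)²)) / ((x²)²)) · ((x⁵)²)) · ((x⁻¹)²)) / y    [power of a power]
= ((((x¹⁸ · ((x⁴)²)) / ((x²)²)) · ((x⁵)²)) · ((x⁻¹)²)) / y    [power of a power]
= ((((x¹⁸ · x⁸) / ((x²)²)) · ((x⁵)²)) · ((x⁻¹)²)) / y    [power of a power]
= (((x²⁶ / ((x²)²)) · ((x⁵)²)) · ((x⁻¹)²)) / y    [product of powers]
= (((x²⁶ / x⁴) · ((x⁵)²)) · ((x⁻¹)²)) / y    [power of a power]
= ((x²² · ((x⁵)²)) · ((x⁻¹)²)) / y    [quotient of powers]
= ((x²² · x¹⁰) · ((x⁻¹)²)) / y    [power of a power]
= (x³² · ((x⁻¹)²)) / y    [product of powers]
= (x³² · x⁻²) / y    [power of a power]
= x³⁰ / y    [product of powers]
= x³⁰y⁻¹    [quotient of powers]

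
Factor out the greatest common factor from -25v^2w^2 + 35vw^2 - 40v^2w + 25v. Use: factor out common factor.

-25v^2w^2 + 35vw^2 - 40v^2w + 25v
= 5(-5v^2w^2 + 7vw^2 - 8v^2w + 5v)    [factor out 5]
= 5v(-5vw^2 + 7w^2 - 8vw + 5)    [factor out v]

5v(-5vw^2 + 7w^2 - 8vw + 5)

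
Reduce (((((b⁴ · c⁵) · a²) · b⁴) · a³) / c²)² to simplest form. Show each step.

a¹⁰b¹⁶c⁶

(((((b⁴ · c⁵) · a²) · b⁴) · a³) / c²)²
= (((((b⁴ · c⁵) · a²) · b⁴) · a³)²) / ((c²)²)    [power of a quotient]
= (((((b⁴ · c⁵) · a²) · b⁴)²) · ((a³)²)) / ((c²)²)    [power of a product]
= (((((b⁴ · c⁵) · a²)²) · ((b⁴)²)) · ((a³)²)) / ((c²)²)    [power of a product]
= (((((b⁴ · c⁵)²) · ((a²)²)) · ((b⁴)²)) · ((a³)²)) / ((c²)²)    [power of a product]
= ((((((b⁴)²) · ((c⁵)²)) · ((a²)²)) · ((b⁴)²)) · ((a³)²)) / ((c²)²)    [power of a product]
= ((((b⁸ · ((c⁵)²)) · ((a²)²)) · ((b⁴)²)) · ((a³)²)) / ((c²)²)    [power of a power]
= ((((b⁸ · c¹⁰) · ((a²)²)) · ((b⁴)²)) · ((a³)²)) / ((c²)²)    [power of a power]
= ((((b⁸ · c¹⁰) · a⁴) · ((b⁴)²)) · ((a³)²)) / ((c²)²)    [power of a power]
= ((((b⁸ · c¹⁰) · a⁴) · b⁸) · ((a³)²)) / ((c²)²)    [power of a power]
= ((((b⁸ · c¹⁰) · a⁴) · b⁸) · a⁶) / ((c²)²)    [power of a power]
= ((((b⁸ · c¹⁰) · a⁴) · b⁸) · a⁶) / c⁴    [power of a power]
= a¹⁰b¹⁶c⁶    [quotient of powers; product of powers]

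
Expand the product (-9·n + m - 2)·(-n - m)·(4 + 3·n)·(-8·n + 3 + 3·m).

(-9·n + m - 2)·(-n - m)·(4 + 3·n)·(-8·n + 3 + 3·m)
= (9·n² + 9·m·n - m·n - m² + 2·n + 2·m)·(4 + 3·n)·(-8·n + 3 + 3·m)    [distributive law]
= (9·n² + 8·m·n - m² + 2·n + 2·m)·(4 + 3·n)·(-8·n + 3 + 3·m)    [combine like terms]
= (36·n² + 27·n³ + 32·m·n + 24·m·n² - 4·m² - 3·m²·n + 8·n + 6·n² + 8·m + 6·m·n)·(-8·n + 3 + 3·m)    [distributive law]
= (42·n² + 27·n³ + 38·m·n + 24·m·n² - 4·m² - 3·m²·n + 8·n + 8·m)·(-8·n + 3 + 3·m)    [combine like terms]
= -336·n³ + 126·n² + 126·m·n² - 216·n⁴ + 81·n³ + 81·m·n³ - 304·m·n² + 114·m·n + 114·m²·n - 192·m·n³ + 72·m·n² + 72·m²·n² + 32·m²·n - 12·m² - 12·m³ + 24·m²·n² - 9·m²·n - 9·m³·n - 64·n² + 24·n + 24·m·n - 64·m·n + 24·m + 24·m²    [distributive law]
= -255·n³ + 62·n² - 106·m·n² - 216·n⁴ - 111·m·n³ + 74·m·n + 137·m²·n + 96·m²·n² + 12·m² - 12·m³ - 9·m³·n + 24·n + 24·m    [combine like terms]

-255·n³ + 62·n² - 106·m·n² - 216·n⁴ - 111·m·n³ + 74·m·n + 137·m²·n + 96·m²·n² + 12·m² - 12·m³ - 9·m³·n + 24·n + 24·m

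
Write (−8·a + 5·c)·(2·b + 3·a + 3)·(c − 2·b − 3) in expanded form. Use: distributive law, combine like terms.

−46·a·b·c + 32·a·b² + 96·a·b − 24·a²·c + 48·a²·b + 72·a² − 69·a·c + 72·a + 10·b·c² − 20·b²·c − 60·b·c + 15·a·c² + 15·c² − 45·c

(−8·a + 5·c)·(2·b + 3·a + 3)·(c − 2·b − 3)
= (−16·a·b − 24·a² − 24·a + 10·b·c + 15·a·c + 15·c)·(c − 2·b − 3)    [distributive law]
= −16·a·b·c + 32·a·b² + 48·a·b − 24·a²·c + 48·a²·b + 72·a² − 24·a·c + 48·a·b + 72·a + 10·b·c² − 20·b²·c − 30·b·c + 15·a·c² − 30·a·b·c − 45·a·c + 15·c² − 30·b·c − 45·c    [distributive law]
= −46·a·b·c + 32·a·b² + 96·a·b − 24·a²·c + 48·a²·b + 72·a² − 69·a·c + 72·a + 10·b·c² − 20·b²·c − 60·b·c + 15·a·c² + 15·c² − 45·c    [combine like terms]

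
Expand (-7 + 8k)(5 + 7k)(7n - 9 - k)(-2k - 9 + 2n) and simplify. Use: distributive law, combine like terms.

1289kn + 2835n - 490n^2 - 1674k - 2835 + 4223k^2 - 4392k^2n - 126kn^2 + 1494k^3 - 896k^3n + 784k^2n^2 + 112k^4

(-7 + 8k)(5 + 7k)(7n - 9 - k)(-2k - 9 + 2n)
= (-35 - 49k + 40k + 56k^2)(7n - 9 - k)(-2k - 9 + 2n)    [distributive law]
= (-35 - 9k + 56k^2)(7n - 9 - k)(-2k - 9 + 2n)    [combine like terms]
= (-245n + 315 + 35k - 63kn + 81k + 9k^2 + 392k^2n - 504k^2 - 56k^3)(-2k - 9 + 2n)    [distributive law]
= (-245n + 315 + 116k - 63kn - 495k^2 + 392k^2n - 56k^3)(-2k - 9 + 2n)    [combine like terms]
= 490kn + 2205n - 490n^2 - 630k - 2835 + 630n - 232k^2 - 1044k + 232kn + 126k^2n + 567kn - 126kn^2 + 990k^3 + 4455k^2 - 990k^2n - 784k^3n - 3528k^2n + 784k^2n^2 + 112k^4 + 504k^3 - 112k^3n    [distributive law]
= 1289kn + 2835n - 490n^2 - 1674k - 2835 + 4223k^2 - 4392k^2n - 126kn^2 + 1494k^3 - 896k^3n + 784k^2n^2 + 112k^4    [combine like terms]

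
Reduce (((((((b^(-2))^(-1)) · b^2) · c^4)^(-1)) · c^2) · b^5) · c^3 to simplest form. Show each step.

(((((((b^(-2))^(-1)) · b^2) · c^4)^(-1)) · c^2) · b^5) · c^3
= (((((((b^(-2))^(-1)) · b^2)^(-1)) · ((c^4)^(-1))) · c^2) · b^5) · c^3    [power of a product]
= (((((((b^(-2))^(-1))^(-1)) · ((b^2)^(-1))) · ((c^4)^(-1))) · c^2) · b^5) · c^3    [power of a product]
= ((((((b^(-2))^1) · ((b^2)^(-1))) · ((c^4)^(-1))) · c^2) · b^5) · c^3    [power of a power]
= ((((b^(-2) · ((b^2)^(-1))) · ((c^4)^(-1))) · c^2) · b^5) · c^3    [power of a power]
= ((((b^(-2) · b^(-2)) · ((c^4)^(-1))) · c^2) · b^5) · c^3    [power of a power]
= (((b^(-4) · ((c^4)^(-1))) · c^2) · b^5) · c^3    [product of powers]
= (((b^(-4) · c^(-4)) · c^2) · b^5) · c^3    [power of a power]
= bc    [product of powers]

bc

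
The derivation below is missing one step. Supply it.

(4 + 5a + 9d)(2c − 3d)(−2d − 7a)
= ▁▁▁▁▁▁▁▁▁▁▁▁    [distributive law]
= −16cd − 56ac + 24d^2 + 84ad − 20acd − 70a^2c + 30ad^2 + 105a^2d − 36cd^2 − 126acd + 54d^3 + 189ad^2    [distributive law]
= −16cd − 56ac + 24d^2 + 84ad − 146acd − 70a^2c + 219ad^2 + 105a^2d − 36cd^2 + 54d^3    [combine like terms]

By distributive law:

(8c − 12d + 10ac − 15ad + 18cd − 27d^2)(−2d − 7a)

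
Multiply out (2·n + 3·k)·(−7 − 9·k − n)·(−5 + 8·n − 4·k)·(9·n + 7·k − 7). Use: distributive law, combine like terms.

1344·n^2 + 1484·k·n − 490·n − 806·n^3 + 343·k·n^2 + 2846·k^2·n − 1552·k·n^3 − 2308·k^2·n^2 + 48·k^3·n − 144·n^4 − 798·k^2 − 735·k + 777·k^3 + 756·k^4

(2·n + 3·k)·(−7 − 9·k − n)·(−5 + 8·n − 4·k)·(9·n + 7·k − 7)
= (−14·n − 18·k·n − 2·n^2 − 21·k − 27·k^2 − 3·k·n)·(−5 + 8·n − 4·k)·(9·n + 7·k − 7)    [distributive law]
= (−14·n − 21·k·n − 2·n^2 − 21·k − 27·k^2)·(−5 + 8·n − 4·k)·(9·n + 7·k − 7)    [combine like terms]
= (70·n − 112·n^2 + 56·k·n + 105·k·n − 168·k·n^2 + 84·k^2·n + 10·n^2 − 16·n^3 + 8·k·n^2 + 105·k − 168·k·n + 84·k^2 + 135·k^2 − 216·k^2·n + 108·k^3)·(9·n + 7·k − 7)    [distributive law]
= (70·n − 102·n^2 − 7·k·n − 160·k·n^2 − 132·k^2·n − 16·n^3 + 105·k + 219·k^2 + 108·k^3)·(9·n + 7·k − 7)    [combine like terms]
= 630·n^2 + 490·k·n − 490·n − 918·n^3 − 714·k·n^2 + 714·n^2 − 63·k·n^2 − 49·k^2·n + 49·k·n − 1440·k·n^3 − 1120·k^2·n^2 + 1120·k·n^2 − 1188·k^2·n^2 − 924·k^3·n + 924·k^2·n − 144·n^4 − 112·k·n^3 + 112·n^3 + 945·k·n + 735·k^2 − 735·k + 1971·k^2·n + 1533·k^3 − 1533·k^2 + 972·k^3·n + 756·k^4 − 756·k^3    [distributive law]
= 1344·n^2 + 1484·k·n − 490·n − 806·n^3 + 343·k·n^2 + 2846·k^2·n − 1552·k·n^3 − 2308·k^2·n^2 + 48·k^3·n − 144·n^4 − 798·k^2 − 735·k + 777·k^3 + 756·k^4    [combine like terms]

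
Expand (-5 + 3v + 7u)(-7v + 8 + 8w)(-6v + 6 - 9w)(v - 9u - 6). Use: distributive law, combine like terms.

-1236v³ + 1926uv² + 3474v² - 1230uv - 3804v - 417v²w + 525uvw + 1002vw + 144u + 1440 - 72uw - 720w + 1656vw² - 216uw² - 2160w² + 126v⁴ - 840uv³ + 45v³w - 300uv²w - 216v²w² + 1440uvw² - 2646u²v² + 5670u²v - 945u²vw - 3024u² + 1512u²w + 4536u²w²

(-5 + 3v + 7u)(-7v + 8 + 8w)(-6v + 6 - 9w)(v - 9u - 6)
= (35v - 40 - 40w - 21v² + 24v + 24vw - 49uv + 56u + 56uw)(-6v + 6 - 9w)(v - 9u - 6)    [distributive law]
= (59v - 40 - 40w - 21v² + 24vw - 49uv + 56u + 56uw)(-6v + 6 - 9w)(v - 9u - 6)    [combine like terms]
= (-354v² + 354v - 531vw + 240v - 240 + 360w + 240vw - 240w + 360w² + 126v³ - 126v² + 189v²w - 144v²w + 144vw - 216vw² + 294uv² - 294uv + 441uvw - 336uv + 336u - 504uw - 336uvw + 336uw - 504uw²)(v - 9u - 6)    [distributive law]
= (-480v² + 594v - 147vw - 240 + 120w + 360w² + 126v³ + 45v²w - 216vw² + 294uv² - 630uv + 105uvw + 336u - 168uw - 504uw²)(v - 9u - 6)    [combine like terms]
= -480v³ + 4320uv² + 2880v² + 594v² - 5346uv - 3564v - 147v²w + 1323uvw + 882vw - 240v + 2160u + 1440 + 120vw - 1080uw - 720w + 360vw² - 3240uw² - 2160w² + 126v⁴ - 1134uv³ - 756v³ + 45v³w - 405uv²w - 270v²w - 216v²w² + 1944uvw² + 1296vw² + 294uv³ - 2646u²v² - 1764uv² - 630uv² + 5670u²v + 3780uv + 105uv²w - 945u²vw - 630uvw + 336uv - 3024u² - 2016u - 168uvw + 1512u²w + 1008uw - 504uvw² + 4536u²w² + 3024uw²    [distributive law]
= -1236v³ + 1926uv² + 3474v² - 1230uv - 3804v - 417v²w + 525uvw + 1002vw + 144u + 1440 - 72uw - 720w + 1656vw² - 216uw² - 2160w² + 126v⁴ - 840uv³ + 45v³w - 300uv²w - 216v²w² + 1440uvw² - 2646u²v² + 5670u²v - 945u²vw - 3024u² + 1512u²w + 4536u²w²    [combine like terms]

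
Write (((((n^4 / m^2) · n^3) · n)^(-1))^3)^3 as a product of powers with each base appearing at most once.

(((((n^4 / m^2) · n^3) · n)^(-1))^3)^3
= ((((n^4 / m^2) · n^3) · n)^(-1))^9    [power of a power]
= (((n^4 / m^2) · n^3) · n)^(-9)    [power of a power]
= (((n^4 / m^2) · n^3)^(-9)) · (n^(-9))    [power of a product]
= (((n^4 / m^2)^(-9)) · ((n^3)^(-9))) · (n^(-9))    [power of a product]
= ((((n^4)^(-9)) / ((m^2)^(-9))) · ((n^3)^(-9))) · (n^(-9))    [power of a quotient]
= ((n^(-36) / ((m^2)^(-9))) · ((n^3)^(-9))) · (n^(-9))    [power of a power]
= ((n^(-36) / m^(-18)) · ((n^3)^(-9))) · (n^(-9))    [power of a power]
= ((n^(-36) / m^(-18)) · n^(-27)) · (n^(-9))    [power of a power]
= m^18n^(-72)    [quotient of powers; product of powers]

m^18n^(-72)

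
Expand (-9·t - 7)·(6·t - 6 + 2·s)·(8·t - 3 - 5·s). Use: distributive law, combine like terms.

-432·t³ + 258·t² + 126·s·t² + 300·t - 118·s·t + 90·s²·t - 126 - 168·s + 70·s²

(-9·t - 7)·(6·t - 6 + 2·s)·(8·t - 3 - 5·s)
= (-54·t² + 54·t - 18·s·t - 42·t + 42 - 14·s)·(8·t - 3 - 5·s)    [distributive law]
= (-54·t² + 12·t - 18·s·t + 42 - 14·s)·(8·t - 3 - 5·s)    [combine like terms]
= -432·t³ + 162·t² + 270·s·t² + 96·t² - 36·t - 60·s·t - 144·s·t² + 54·s·t + 90·s²·t + 336·t - 126 - 210·s - 112·s·t + 42·s + 70·s²    [distributive law]
= -432·t³ + 258·t² + 126·s·t² + 300·t - 118·s·t + 90·s²·t - 126 - 168·s + 70·s²    [combine like terms]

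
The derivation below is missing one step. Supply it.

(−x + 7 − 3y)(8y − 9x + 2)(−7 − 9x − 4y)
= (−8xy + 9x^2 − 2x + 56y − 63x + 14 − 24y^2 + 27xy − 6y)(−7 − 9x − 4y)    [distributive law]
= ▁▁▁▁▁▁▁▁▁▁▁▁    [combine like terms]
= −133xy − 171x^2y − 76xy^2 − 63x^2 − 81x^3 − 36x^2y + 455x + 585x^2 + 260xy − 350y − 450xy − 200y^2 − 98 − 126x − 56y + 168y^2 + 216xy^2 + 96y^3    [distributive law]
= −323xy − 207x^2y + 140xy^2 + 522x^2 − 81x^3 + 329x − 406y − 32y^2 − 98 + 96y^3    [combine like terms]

By combine like terms:

(19xy + 9x^2 − 65x + 50y + 14 − 24y^2)(−7 − 9x − 4y)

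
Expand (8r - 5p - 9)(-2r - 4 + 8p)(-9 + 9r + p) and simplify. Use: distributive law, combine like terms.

(8r - 5p - 9)(-2r - 4 + 8p)(-9 + 9r + p)
= (-16r² - 32r + 64pr + 10pr + 20p - 40p² + 18r + 36 - 72p)(-9 + 9r + p)    [distributive law]
= (-16r² - 14r + 74pr - 52p - 40p² + 36)(-9 + 9r + p)    [combine like terms]
= 144r² - 144r³ - 16pr² + 126r - 126r² - 14pr - 666pr + 666pr² + 74p²r + 468p - 468pr - 52p² + 360p² - 360p²r - 40p³ - 324 + 324r + 36p    [distributive law]
= 18r² - 144r³ + 650pr² + 450r - 1148pr - 286p²r + 504p + 308p² - 40p³ - 324    [combine like terms]

18r² - 144r³ + 650pr² + 450r - 1148pr - 286p²r + 504p + 308p² - 40p³ - 324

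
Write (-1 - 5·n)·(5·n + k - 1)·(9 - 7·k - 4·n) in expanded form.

-16·k + 7·k^2 - 41·k·n + 9 - 4·n - 225·n^2 + 195·k·n^2 + 100·n^3 + 35·k^2·n

(-1 - 5·n)·(5·n + k - 1)·(9 - 7·k - 4·n)
= (-5·n - k + 1 - 25·n^2 - 5·k·n + 5·n)·(9 - 7·k - 4·n)    [distributive law]
= (-k + 1 - 25·n^2 - 5·k·n)·(9 - 7·k - 4·n)    [combine like terms]
= -9·k + 7·k^2 + 4·k·n + 9 - 7·k - 4·n - 225·n^2 + 175·k·n^2 + 100·n^3 - 45·k·n + 35·k^2·n + 20·k·n^2    [distributive law]
= -16·k + 7·k^2 - 41·k·n + 9 - 4·n - 225·n^2 + 195·k·n^2 + 100·n^3 + 35·k^2·n    [combine like terms]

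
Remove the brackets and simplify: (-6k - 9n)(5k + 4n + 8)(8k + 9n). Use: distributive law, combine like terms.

(-6k - 9n)(5k + 4n + 8)(8k + 9n)
= (-30k² - 24kn - 48k - 45kn - 36n² - 72n)(8k + 9n)    [distributive law]
= (-30k² - 69kn - 48k - 36n² - 72n)(8k + 9n)    [combine like terms]
= -240k³ - 270k²n - 552k²n - 621kn² - 384k² - 432kn - 288kn² - 324n³ - 576kn - 648n²    [distributive law]
= -240k³ - 822k²n - 909kn² - 384k² - 1008kn - 324n³ - 648n²    [combine like terms]

-240k³ - 822k²n - 909kn² - 384k² - 1008kn - 324n³ - 648n²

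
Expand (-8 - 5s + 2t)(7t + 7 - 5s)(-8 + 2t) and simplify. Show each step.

224t - 196t² + 448 - 40s + 370st - 90st² - 200s² + 50s²t + 28t³

(-8 - 5s + 2t)(7t + 7 - 5s)(-8 + 2t)
= (-56t - 56 + 40s - 35st - 35s + 25s² + 14t² + 14t - 10st)(-8 + 2t)    [distributive law]
= (-42t - 56 + 5s - 45st + 25s² + 14t²)(-8 + 2t)    [combine like terms]
= 336t - 84t² + 448 - 112t - 40s + 10st + 360st - 90st² - 200s² + 50s²t - 112t² + 28t³    [distributive law]
= 224t - 196t² + 448 - 40s + 370st - 90st² - 200s² + 50s²t + 28t³    [combine like terms]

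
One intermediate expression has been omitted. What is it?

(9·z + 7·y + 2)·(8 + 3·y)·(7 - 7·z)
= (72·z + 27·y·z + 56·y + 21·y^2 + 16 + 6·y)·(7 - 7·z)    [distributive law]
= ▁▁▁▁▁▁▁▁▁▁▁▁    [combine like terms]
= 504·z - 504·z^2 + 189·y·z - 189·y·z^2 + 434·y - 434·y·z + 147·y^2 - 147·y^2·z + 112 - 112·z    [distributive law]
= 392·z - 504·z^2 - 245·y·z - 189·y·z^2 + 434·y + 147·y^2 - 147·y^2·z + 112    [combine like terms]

Applying combine like terms to the line above:

(72·z + 27·y·z + 62·y + 21·y^2 + 16)·(7 - 7·z)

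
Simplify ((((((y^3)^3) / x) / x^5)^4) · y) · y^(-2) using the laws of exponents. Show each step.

x^(-24)y^35

((((((y^3)^3) / x) / x^5)^4) · y) · y^(-2)
= ((((((y^3)^3) / x)^4) / ((x^5)^4)) · y) · y^(-2)    [power of a quotient]
= ((((((y^3)^3)^4) / (x^4)) / ((x^5)^4)) · y) · y^(-2)    [power of a quotient]
= (((((y^3)^12) / (x^4)) / ((x^5)^4)) · y) · y^(-2)    [power of a power]
= (((y^36 / (x^4)) / ((x^5)^4)) · y) · y^(-2)    [power of a power]
= (((y^36 / x^4) / x^20) · y) · y^(-2)    [power of a power]
= x^(-24)y^35    [quotient of powers; product of powers]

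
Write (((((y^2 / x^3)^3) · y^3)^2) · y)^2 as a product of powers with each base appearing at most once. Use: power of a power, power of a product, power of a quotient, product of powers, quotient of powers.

(((((y^2 / x^3)^3) · y^3)^2) · y)^2
= (((((y^2 / x^3)^3) · y^3)^2)^2) · (y^2)    [power of a product]
= ((((y^2 / x^3)^3) · y^3)^4) · (y^2)    [power of a power]
= ((((y^2 / x^3)^3)^4) · ((y^3)^4)) · (y^2)    [power of a product]
= (((y^2 / x^3)^12) · ((y^3)^4)) · (y^2)    [power of a power]
= ((((y^2)^12) / ((x^3)^12)) · ((y^3)^4)) · (y^2)    [power of a quotient]
= ((y^24 / ((x^3)^12)) · ((y^3)^4)) · (y^2)    [power of a power]
= ((y^24 / x^36) · ((y^3)^4)) · (y^2)    [power of a power]
= ((y^24 / x^36) · y^12) · (y^2)    [power of a power]
= x^(-36)y^38    [quotient of powers; product of powers]

x^(-36)y^38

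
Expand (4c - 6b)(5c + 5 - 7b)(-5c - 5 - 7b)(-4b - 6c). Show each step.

(4c - 6b)(5c + 5 - 7b)(-5c - 5 - 7b)(-4b - 6c)
= (20c^2 + 20c - 28bc - 30bc - 30b + 42b^2)(-5c - 5 - 7b)(-4b - 6c)    [distributive law]
= (20c^2 + 20c - 58bc - 30b + 42b^2)(-5c - 5 - 7b)(-4b - 6c)    [combine like terms]
= (-100c^3 - 100c^2 - 140bc^2 - 100c^2 - 100c - 140bc + 290bc^2 + 290bc + 406b^2c + 150bc + 150b + 210b^2 - 210b^2c - 210b^2 - 294b^3)(-4b - 6c)    [distributive law]
= (-100c^3 - 200c^2 + 150bc^2 - 100c + 300bc + 196b^2c + 150b - 294b^3)(-4b - 6c)    [combine like terms]
= 400bc^3 + 600c^4 + 800bc^2 + 1200c^3 - 600b^2c^2 - 900bc^3 + 400bc + 600c^2 - 1200b^2c - 1800bc^2 - 784b^3c - 1176b^2c^2 - 600b^2 - 900bc + 1176b^4 + 1764b^3c    [distributive law]
= -500bc^3 + 600c^4 - 1000bc^2 + 1200c^3 - 1776b^2c^2 - 500bc + 600c^2 - 1200b^2c + 980b^3c - 600b^2 + 1176b^4    [combine like terms]

-500bc^3 + 600c^4 - 1000bc^2 + 1200c^3 - 1776b^2c^2 - 500bc + 600c^2 - 1200b^2c + 980b^3c - 600b^2 + 1176b^4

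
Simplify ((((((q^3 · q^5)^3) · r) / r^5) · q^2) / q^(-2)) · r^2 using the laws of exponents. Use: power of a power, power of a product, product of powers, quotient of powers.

q^28r^(-2)

((((((q^3 · q^5)^3) · r) / r^5) · q^2) / q^(-2)) · r^2
= (((((((q^3)^3) · ((q^5)^3)) · r) / r^5) · q^2) / q^(-2)) · r^2    [power of a product]
= (((((q^9 · ((q^5)^3)) · r) / r^5) · q^2) / q^(-2)) · r^2    [power of a power]
= (((((q^9 · q^15) · r) / r^5) · q^2) / q^(-2)) · r^2    [power of a power]
= ((((q^24 · r) / r^5) · q^2) / q^(-2)) · r^2    [product of powers]
= q^28r^(-2)    [quotient of powers; product of powers]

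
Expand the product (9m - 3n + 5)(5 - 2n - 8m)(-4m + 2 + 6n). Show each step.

(9m - 3n + 5)(5 - 2n - 8m)(-4m + 2 + 6n)
= (45m - 18mn - 72m^2 - 15n + 6n^2 + 24mn + 25 - 10n - 40m)(-4m + 2 + 6n)    [distributive law]
= (5m + 6mn - 72m^2 - 25n + 6n^2 + 25)(-4m + 2 + 6n)    [combine like terms]
= -20m^2 + 10m + 30mn - 24m^2n + 12mn + 36mn^2 + 288m^3 - 144m^2 - 432m^2n + 100mn - 50n - 150n^2 - 24mn^2 + 12n^2 + 36n^3 - 100m + 50 + 150n    [distributive law]
= -164m^2 - 90m + 142mn - 456m^2n + 12mn^2 + 288m^3 + 100n - 138n^2 + 36n^3 + 50    [combine like terms]

-164m^2 - 90m + 142mn - 456m^2n + 12mn^2 + 288m^3 + 100n - 138n^2 + 36n^3 + 50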